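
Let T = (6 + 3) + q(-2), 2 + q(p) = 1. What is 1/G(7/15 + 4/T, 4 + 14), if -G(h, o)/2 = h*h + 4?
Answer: -450/4441 ≈ -0.10133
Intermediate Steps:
q(p) = -1 (q(p) = -2 + 1 = -1)
T = 8 (T = (6 + 3) - 1 = 9 - 1 = 8)
G(h, o) = -8 - 2*h² (G(h, o) = -2*(h*h + 4) = -2*(h² + 4) = -2*(4 + h²) = -8 - 2*h²)
1/G(7/15 + 4/T, 4 + 14) = 1/(-8 - 2*(7/15 + 4/8)²) = 1/(-8 - 2*(7*(1/15) + 4*(⅛))²) = 1/(-8 - 2*(7/15 + ½)²) = 1/(-8 - 2*(29/30)²) = 1/(-8 - 2*841/900) = 1/(-8 - 841/450) = 1/(-4441/450) = -450/4441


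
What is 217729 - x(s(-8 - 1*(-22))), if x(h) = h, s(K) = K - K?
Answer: 217729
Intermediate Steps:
s(K) = 0
217729 - x(s(-8 - 1*(-22))) = 217729 - 1*0 = 217729 + 0 = 217729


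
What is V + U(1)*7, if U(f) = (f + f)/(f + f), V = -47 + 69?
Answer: 29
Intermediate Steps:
V = 22
U(f) = 1 (U(f) = (2*f)/((2*f)) = (2*f)*(1/(2*f)) = 1)
V + U(1)*7 = 22 + 1*7 = 22 + 7 = 29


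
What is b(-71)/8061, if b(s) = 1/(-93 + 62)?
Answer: -1/249891 ≈ -4.0017e-6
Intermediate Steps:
b(s) = -1/31 (b(s) = 1/(-31) = -1/31)
b(-71)/8061 = -1/31/8061 = -1/31*1/8061 = -1/249891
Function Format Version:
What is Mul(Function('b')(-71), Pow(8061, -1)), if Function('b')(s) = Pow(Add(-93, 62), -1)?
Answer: Rational(-1, 249891) ≈ -4.0017e-6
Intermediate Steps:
Function('b')(s) = Rational(-1, 31) (Function('b')(s) = Pow(-31, -1) = Rational(-1, 31))
Mul(Function('b')(-71), Pow(8061, -1)) = Mul(Rational(-1, 31), Pow(8061, -1)) = Mul(Rational(-1, 31), Rational(1, 8061)) = Rational(-1, 249891)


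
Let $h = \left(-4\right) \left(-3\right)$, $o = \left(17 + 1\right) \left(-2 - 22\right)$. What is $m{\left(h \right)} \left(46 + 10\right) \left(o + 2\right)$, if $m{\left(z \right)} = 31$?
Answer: $-746480$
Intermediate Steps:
$o = -432$ ($o = 18 \left(-24\right) = -432$)
$h = 12$
$m{\left(h \right)} \left(46 + 10\right) \left(o + 2\right) = 31 \left(46 + 10\right) \left(-432 + 2\right) = 31 \cdot 56 \left(-430\right) = 31 \left(-24080\right) = -746480$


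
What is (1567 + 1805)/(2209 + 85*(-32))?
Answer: -3372/511 ≈ -6.5988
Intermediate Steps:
(1567 + 1805)/(2209 + 85*(-32)) = 3372/(2209 - 2720) = 3372/(-511) = 3372*(-1/511) = -3372/511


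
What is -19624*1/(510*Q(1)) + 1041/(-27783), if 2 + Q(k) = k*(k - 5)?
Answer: 5018779/787185 ≈ 6.3756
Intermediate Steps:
Q(k) = -2 + k*(-5 + k) (Q(k) = -2 + k*(k - 5) = -2 + k*(-5 + k))
-19624*1/(510*Q(1)) + 1041/(-27783) = -19624*1/(510*(-2 + 1² - 5*1)) + 1041/(-27783) = -19624*1/(510*(-2 + 1 - 5)) + 1041*(-1/27783) = -19624/(-6*(-17)*(-30)) - 347/9261 = -19624/(102*(-30)) - 347/9261 = -19624/(-3060) - 347/9261 = -19624*(-1/3060) - 347/9261 = 4906/765 - 347/9261 = 5018779/787185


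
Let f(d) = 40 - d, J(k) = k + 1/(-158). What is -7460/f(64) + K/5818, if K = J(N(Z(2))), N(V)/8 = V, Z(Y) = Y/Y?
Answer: 857198819/2757732 ≈ 310.83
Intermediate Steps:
Z(Y) = 1
N(V) = 8*V
J(k) = -1/158 + k (J(k) = k - 1/158 = -1/158 + k)
K = 1263/158 (K = -1/158 + 8*1 = -1/158 + 8 = 1263/158 ≈ 7.9937)
-7460/f(64) + K/5818 = -7460/(40 - 1*64) + (1263/158)/5818 = -7460/(40 - 64) + (1263/158)*(1/5818) = -7460/(-24) + 1263/919244 = -7460*(-1/24) + 1263/919244 = 1865/6 + 1263/919244 = 857198819/2757732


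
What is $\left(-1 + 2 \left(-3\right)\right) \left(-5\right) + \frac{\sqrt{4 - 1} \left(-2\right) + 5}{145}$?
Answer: $\frac{1016}{29} - \frac{2 \sqrt{3}}{145} \approx 35.011$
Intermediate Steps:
$\left(-1 + 2 \left(-3\right)\right) \left(-5\right) + \frac{\sqrt{4 - 1} \left(-2\right) + 5}{145} = \left(-1 - 6\right) \left(-5\right) + \left(\sqrt{3} \left(-2\right) + 5\right) \frac{1}{145} = \left(-7\right) \left(-5\right) + \left(- 2 \sqrt{3} + 5\right) \frac{1}{145} = 35 + \left(5 - 2 \sqrt{3}\right) \frac{1}{145} = 35 + \left(\frac{1}{29} - \frac{2 \sqrt{3}}{145}\right) = \frac{1016}{29} - \frac{2 \sqrt{3}}{145}$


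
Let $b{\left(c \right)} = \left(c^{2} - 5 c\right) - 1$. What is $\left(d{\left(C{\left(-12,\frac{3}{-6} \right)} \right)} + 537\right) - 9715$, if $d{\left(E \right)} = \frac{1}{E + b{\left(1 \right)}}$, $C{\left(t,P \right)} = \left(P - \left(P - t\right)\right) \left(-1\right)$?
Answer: $- \frac{64245}{7} \approx -9177.9$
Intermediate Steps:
$b{\left(c \right)} = -1 + c^{2} - 5 c$
$C{\left(t,P \right)} = - t$ ($C{\left(t,P \right)} = t \left(-1\right) = - t$)
$d{\left(E \right)} = \frac{1}{-5 + E}$ ($d{\left(E \right)} = \frac{1}{E - \left(6 - 1\right)} = \frac{1}{E - 5} = \frac{1}{-5 + E}$)
$\left(d{\left(C{\left(-12,\frac{3}{-6} \right)} \right)} + 537\right) - 9715 = \left(\frac{1}{-5 - -12} + 537\right) - 9715 = \left(\frac{1}{-5 + 12} + 537\right) - 9715 = \left(\frac{1}{7} + 537\right) - 9715 = \frac{3760}{7} - 9715 = - \frac{64245}{7}$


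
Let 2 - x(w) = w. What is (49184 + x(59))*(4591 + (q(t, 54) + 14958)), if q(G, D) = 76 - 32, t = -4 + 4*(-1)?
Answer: 962545311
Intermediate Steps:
t = -8 (t = -4 - 4 = -8)
x(w) = 2 - w
q(G, D) = 44
(49184 + x(59))*(4591 + (q(t, 54) + 14958)) = (49184 + (2 - 1*59))*(4591 + (44 + 14958)) = (49184 + (2 - 59))*(4591 + 15002) = (49184 - 57)*19593 = 49127*19593 = 962545311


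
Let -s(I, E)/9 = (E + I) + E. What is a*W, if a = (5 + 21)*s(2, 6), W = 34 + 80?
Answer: -373464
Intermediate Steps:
W = 114
s(I, E) = -18*E - 9*I (s(I, E) = -9*((E + I) + E) = -9*(I + 2*E) = -18*E - 9*I)
a = -3276 (a = (5 + 21)*(-18*6 - 9*2) = 26*(-108 - 18) = 26*(-126) = -3276)
a*W = -3276*114 = -373464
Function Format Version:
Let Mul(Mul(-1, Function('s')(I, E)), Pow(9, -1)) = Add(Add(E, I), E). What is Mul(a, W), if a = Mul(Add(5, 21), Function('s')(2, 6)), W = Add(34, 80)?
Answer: -373464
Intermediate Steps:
W = 114
Function('s')(I, E) = Add(Mul(-18, E), Mul(-9, I)) (Function('s')(I, E) = Mul(-9, Add(Add(E, I), E)) = Mul(-9, Add(I, Mul(2, E))) = Add(Mul(-18, E), Mul(-9, I)))
a = -3276 (a = Mul(Add(5, 21), Add(Mul(-18, 6), Mul(-9, 2))) = Mul(26, Add(-108, -18)) = Mul(26, -126) = -3276)
Mul(a, W) = Mul(-3276, 114) = -373464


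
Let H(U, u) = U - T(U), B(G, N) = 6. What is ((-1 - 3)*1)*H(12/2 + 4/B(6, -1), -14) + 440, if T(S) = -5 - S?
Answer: 1100/3 ≈ 366.67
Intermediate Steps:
H(U, u) = 5 + 2*U (H(U, u) = U - (-5 - U) = U + (5 + U) = 5 + 2*U)
((-1 - 3)*1)*H(12/2 + 4/B(6, -1), -14) + 440 = ((-1 - 3)*1)*(5 + 2*(12/2 + 4/6)) + 440 = (-4*1)*(5 + 2*(12*(½) + 4*(⅙))) + 440 = -4*(5 + 2*(6 + ⅔)) + 440 = -4*(5 + 2*(20/3)) + 440 = -4*(5 + 40/3) + 440 = -4*55/3 + 440 = -220/3 + 440 = 1100/3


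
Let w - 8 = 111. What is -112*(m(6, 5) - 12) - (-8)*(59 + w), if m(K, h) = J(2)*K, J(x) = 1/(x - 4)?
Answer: 3104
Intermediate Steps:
w = 119 (w = 8 + 111 = 119)
J(x) = 1/(-4 + x)
m(K, h) = -K/2 (m(K, h) = K/(-4 + 2) = K/(-2) = -K/2)
-112*(m(6, 5) - 12) - (-8)*(59 + w) = -112*(-½*6 - 12) - (-8)*(59 + 119) = -112*(-3 - 12) - (-8)*178 = -112*(-15) - 1*(-1424) = 1680 + 1424 = 3104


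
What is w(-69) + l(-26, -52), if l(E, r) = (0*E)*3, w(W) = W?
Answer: -69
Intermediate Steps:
l(E, r) = 0 (l(E, r) = 0*3 = 0)
w(-69) + l(-26, -52) = -69 + 0 = -69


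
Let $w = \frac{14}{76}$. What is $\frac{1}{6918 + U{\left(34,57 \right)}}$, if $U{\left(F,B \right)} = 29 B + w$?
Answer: $\frac{38}{325705} \approx 0.00011667$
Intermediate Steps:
$w = \frac{7}{38}$ ($w = 14 \cdot \frac{1}{76} = \frac{7}{38} \approx 0.18421$)
$U{\left(F,B \right)} = \frac{7}{38} + 29 B$ ($U{\left(F,B \right)} = 29 B + \frac{7}{38} = \frac{7}{38} + 29 B$)
$\frac{1}{6918 + U{\left(34,57 \right)}} = \frac{1}{6918 + \left(\frac{7}{38} + 29 \cdot 57\right)} = \frac{1}{6918 + \left(\frac{7}{38} + 1653\right)} = \frac{1}{6918 + \frac{62821}{38}} = \frac{1}{\frac{325705}{38}} = \frac{38}{325705}$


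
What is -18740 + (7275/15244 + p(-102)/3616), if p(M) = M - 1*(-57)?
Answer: -258241589135/13780576 ≈ -18740.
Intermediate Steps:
p(M) = 57 + M (p(M) = M + 57 = 57 + M)
-18740 + (7275/15244 + p(-102)/3616) = -18740 + (7275/15244 + (57 - 102)/3616) = -18740 + (7275*(1/15244) - 45*1/3616) = -18740 + (7275/15244 - 45/3616) = -18740 + 6405105/13780576 = -258241589135/13780576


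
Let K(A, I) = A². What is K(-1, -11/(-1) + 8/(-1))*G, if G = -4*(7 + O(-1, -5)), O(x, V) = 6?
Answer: -52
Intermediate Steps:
G = -52 (G = -4*(7 + 6) = -4*13 = -52)
K(-1, -11/(-1) + 8/(-1))*G = (-1)²*(-52) = 1*(-52) = -52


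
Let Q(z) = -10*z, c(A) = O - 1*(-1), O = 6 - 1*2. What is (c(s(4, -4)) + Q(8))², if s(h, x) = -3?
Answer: 5625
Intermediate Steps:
O = 4 (O = 6 - 2 = 4)
c(A) = 5 (c(A) = 4 - 1*(-1) = 4 + 1 = 5)
(c(s(4, -4)) + Q(8))² = (5 - 10*8)² = (5 - 80)² = (-75)² = 5625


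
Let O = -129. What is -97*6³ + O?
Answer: -21081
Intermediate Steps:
-97*6³ + O = -97*6³ - 129 = -97*216 - 129 = -20952 - 129 = -21081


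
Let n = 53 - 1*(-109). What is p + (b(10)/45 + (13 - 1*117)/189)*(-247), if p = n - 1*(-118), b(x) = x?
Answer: 68234/189 ≈ 361.03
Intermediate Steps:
n = 162 (n = 53 + 109 = 162)
p = 280 (p = 162 - 1*(-118) = 162 + 118 = 280)
p + (b(10)/45 + (13 - 1*117)/189)*(-247) = 280 + (10/45 + (13 - 1*117)/189)*(-247) = 280 + (10*(1/45) + (13 - 117)*(1/189))*(-247) = 280 + (2/9 - 104*1/189)*(-247) = 280 + (2/9 - 104/189)*(-247) = 280 - 62/189*(-247) = 280 + 15314/189 = 68234/189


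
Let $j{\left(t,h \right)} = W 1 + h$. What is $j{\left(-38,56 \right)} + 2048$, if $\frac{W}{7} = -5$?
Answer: $2069$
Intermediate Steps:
$W = -35$ ($W = 7 \left(-5\right) = -35$)
$j{\left(t,h \right)} = -35 + h$ ($j{\left(t,h \right)} = \left(-35\right) 1 + h = -35 + h$)
$j{\left(-38,56 \right)} + 2048 = \left(-35 + 56\right) + 2048 = 21 + 2048 = 2069$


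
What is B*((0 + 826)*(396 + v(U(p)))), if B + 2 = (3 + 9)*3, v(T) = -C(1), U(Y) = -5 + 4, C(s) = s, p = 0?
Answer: 11093180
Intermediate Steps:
U(Y) = -1
v(T) = -1 (v(T) = -1*1 = -1)
B = 34 (B = -2 + (3 + 9)*3 = -2 + 12*3 = -2 + 36 = 34)
B*((0 + 826)*(396 + v(U(p)))) = 34*((0 + 826)*(396 - 1)) = 34*(826*395) = 34*326270 = 11093180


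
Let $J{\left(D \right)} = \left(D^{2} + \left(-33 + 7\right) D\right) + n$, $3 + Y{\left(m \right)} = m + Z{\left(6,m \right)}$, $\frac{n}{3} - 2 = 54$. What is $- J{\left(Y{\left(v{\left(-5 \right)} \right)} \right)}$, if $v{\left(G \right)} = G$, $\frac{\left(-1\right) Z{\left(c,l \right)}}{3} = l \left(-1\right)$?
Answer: $-1295$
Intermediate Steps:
$Z{\left(c,l \right)} = 3 l$ ($Z{\left(c,l \right)} = - 3 l \left(-1\right) = - 3 \left(- l\right) = 3 l$)
$n = 168$ ($n = 6 + 3 \cdot 54 = 6 + 162 = 168$)
$Y{\left(m \right)} = -3 + 4 m$ ($Y{\left(m \right)} = -3 + \left(m + 3 m\right) = -3 + 4 m$)
$J{\left(D \right)} = 168 + D^{2} - 26 D$ ($J{\left(D \right)} = \left(D^{2} + \left(-33 + 7\right) D\right) + 168 = \left(D^{2} - 26 D\right) + 168 = 168 + D^{2} - 26 D$)
$- J{\left(Y{\left(v{\left(-5 \right)} \right)} \right)} = - (168 + \left(-3 + 4 \left(-5\right)\right)^{2} - 26 \left(-3 + 4 \left(-5\right)\right)) = - (168 + \left(-3 - 20\right)^{2} - 26 \left(-3 - 20\right)) = - (168 + \left(-23\right)^{2} - -598) = - (168 + 529 + 598) = \left(-1\right) 1295 = -1295$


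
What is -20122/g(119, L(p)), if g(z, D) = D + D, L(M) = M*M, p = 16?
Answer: -10061/256 ≈ -39.301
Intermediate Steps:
L(M) = M²
g(z, D) = 2*D
-20122/g(119, L(p)) = -20122/(2*16²) = -20122/(2*256) = -20122/512 = -20122*1/512 = -10061/256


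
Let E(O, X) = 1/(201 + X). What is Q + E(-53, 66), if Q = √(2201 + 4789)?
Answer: 1/267 + √6990 ≈ 83.610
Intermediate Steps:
Q = √6990 ≈ 83.606
Q + E(-53, 66) = √6990 + 1/(201 + 66) = √6990 + 1/267 = 1/267 + √6990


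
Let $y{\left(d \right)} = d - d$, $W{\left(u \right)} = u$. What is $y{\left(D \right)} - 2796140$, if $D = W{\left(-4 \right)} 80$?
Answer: $-2796140$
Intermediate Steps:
$D = -320$ ($D = \left(-4\right) 80 = -320$)
$y{\left(d \right)} = 0$
$y{\left(D \right)} - 2796140 = 0 - 2796140 = -2796140$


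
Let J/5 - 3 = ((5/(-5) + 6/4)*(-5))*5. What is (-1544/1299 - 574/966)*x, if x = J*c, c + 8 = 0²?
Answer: -6746900/9959 ≈ -677.47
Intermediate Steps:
c = -8 (c = -8 + 0² = -8 + 0 = -8)
J = -95/2 (J = 15 + 5*(((5/(-5) + 6/4)*(-5))*5) = 15 + 5*(((5*(-⅕) + 6*(¼))*(-5))*5) = 15 + 5*(((-1 + 3/2)*(-5))*5) = 15 + 5*(((½)*(-5))*5) = 15 + 5*(-5/2*5) = 15 + 5*(-25/2) = 15 - 125/2 = -95/2 ≈ -47.500)
x = 380 (x = -95/2*(-8) = 380)
(-1544/1299 - 574/966)*x = (-1544/1299 - 574/966)*380 = (-1544*1/1299 - 574*1/966)*380 = (-1544/1299 - 41/69)*380 = -17755/9959*380 = -6746900/9959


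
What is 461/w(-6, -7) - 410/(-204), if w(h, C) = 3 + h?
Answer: -15469/102 ≈ -151.66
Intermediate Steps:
461/w(-6, -7) - 410/(-204) = 461/(3 - 6) - 410/(-204) = 461/(-3) - 410*(-1/204) = 461*(-1/3) + 205/102 = -461/3 + 205/102 = -15469/102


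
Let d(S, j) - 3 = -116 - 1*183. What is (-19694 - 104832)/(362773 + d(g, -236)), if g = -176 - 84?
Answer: -124526/362477 ≈ -0.34354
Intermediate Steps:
g = -260
d(S, j) = -296 (d(S, j) = 3 + (-116 - 1*183) = 3 + (-116 - 183) = 3 - 299 = -296)
(-19694 - 104832)/(362773 + d(g, -236)) = (-19694 - 104832)/(362773 - 296) = -124526/362477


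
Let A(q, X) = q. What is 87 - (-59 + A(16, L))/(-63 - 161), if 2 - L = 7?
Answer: 19445/224 ≈ 86.808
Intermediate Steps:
L = -5 (L = 2 - 1*7 = 2 - 7 = -5)
87 - (-59 + A(16, L))/(-63 - 161) = 87 - (-59 + 16)/(-63 - 161) = 87 - (-43)/(-224) = 87 - (-43)*(-1)/224 = 87 - 1*43/224 = 87 - 43/224 = 19445/224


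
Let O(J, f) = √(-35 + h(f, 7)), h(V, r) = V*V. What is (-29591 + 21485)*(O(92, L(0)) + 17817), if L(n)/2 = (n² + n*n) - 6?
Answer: -144424602 - 8106*√109 ≈ -1.4451e+8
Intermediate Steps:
L(n) = -12 + 4*n² (L(n) = 2*((n² + n*n) - 6) = 2*((n² + n²) - 6) = 2*(2*n² - 6) = 2*(-6 + 2*n²) = -12 + 4*n²)
h(V, r) = V²
O(J, f) = √(-35 + f²)
(-29591 + 21485)*(O(92, L(0)) + 17817) = (-29591 + 21485)*(√(-35 + (-12 + 4*0²)²) + 17817) = -8106*(√(-35 + (-12 + 4*0)²) + 17817) = -8106*(√(-35 + (-12 + 0)²) + 17817) = -8106*(√(-35 + (-12)²) + 17817) = -8106*(√(-35 + 144) + 17817) = -8106*(√109 + 17817) = -8106*(17817 + √109) = -144424602 - 8106*√109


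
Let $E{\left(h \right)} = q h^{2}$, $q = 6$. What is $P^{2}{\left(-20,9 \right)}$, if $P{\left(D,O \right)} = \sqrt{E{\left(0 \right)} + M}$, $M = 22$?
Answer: $22$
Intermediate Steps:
$E{\left(h \right)} = 6 h^{2}$
$P{\left(D,O \right)} = \sqrt{22}$ ($P{\left(D,O \right)} = \sqrt{6 \cdot 0^{2} + 22} = \sqrt{6 \cdot 0 + 22} = \sqrt{0 + 22} = \sqrt{22}$)
$P^{2}{\left(-20,9 \right)} = \left(\sqrt{22}\right)^{2} = 22$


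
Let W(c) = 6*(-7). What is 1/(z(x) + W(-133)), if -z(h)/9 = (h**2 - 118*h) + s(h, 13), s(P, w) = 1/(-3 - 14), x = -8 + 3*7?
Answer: 17/208140 ≈ 8.1676e-5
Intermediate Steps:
x = 13 (x = -8 + 21 = 13)
s(P, w) = -1/17 (s(P, w) = 1/(-17) = -1/17)
W(c) = -42
z(h) = 9/17 - 9*h**2 + 1062*h (z(h) = -9*((h**2 - 118*h) - 1/17) = -9*(-1/17 + h**2 - 118*h) = 9/17 - 9*h**2 + 1062*h)
1/(z(x) + W(-133)) = 1/((9/17 - 9*13**2 + 1062*13) - 42) = 1/((9/17 - 9*169 + 13806) - 42) = 1/((9/17 - 1521 + 13806) - 42) = 1/(208854/17 - 42) = 1/(208140/17) = 17/208140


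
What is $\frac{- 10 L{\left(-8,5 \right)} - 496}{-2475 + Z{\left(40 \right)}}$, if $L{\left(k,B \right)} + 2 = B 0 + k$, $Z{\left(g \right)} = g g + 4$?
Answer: $\frac{396}{871} \approx 0.45465$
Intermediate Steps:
$Z{\left(g \right)} = 4 + g^{2}$ ($Z{\left(g \right)} = g^{2} + 4 = 4 + g^{2}$)
$L{\left(k,B \right)} = -2 + k$ ($L{\left(k,B \right)} = -2 + \left(B 0 + k\right) = -2 + \left(0 + k\right) = -2 + k$)
$\frac{- 10 L{\left(-8,5 \right)} - 496}{-2475 + Z{\left(40 \right)}} = \frac{- 10 \left(-2 - 8\right) - 496}{-2475 + \left(4 + 40^{2}\right)} = \frac{\left(-10\right) \left(-10\right) - 496}{-2475 + \left(4 + 1600\right)} = \frac{100 - 496}{-2475 + 1604} = - \frac{396}{-871} = \left(-396\right) \left(- \frac{1}{871}\right) = \frac{396}{871}$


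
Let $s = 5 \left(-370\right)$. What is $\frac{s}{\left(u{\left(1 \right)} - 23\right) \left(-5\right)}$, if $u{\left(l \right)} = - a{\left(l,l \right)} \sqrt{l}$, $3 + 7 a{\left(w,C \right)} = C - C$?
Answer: $- \frac{1295}{79} \approx -16.392$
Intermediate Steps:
$a{\left(w,C \right)} = - \frac{3}{7}$ ($a{\left(w,C \right)} = - \frac{3}{7} + \frac{C - C}{7} = - \frac{3}{7} + \frac{1}{7} \cdot 0 = - \frac{3}{7} + 0 = - \frac{3}{7}$)
$s = -1850$
$u{\left(l \right)} = \frac{3 \sqrt{l}}{7}$ ($u{\left(l \right)} = \left(-1\right) \left(- \frac{3}{7}\right) \sqrt{l} = \frac{3 \sqrt{l}}{7}$)
$\frac{s}{\left(u{\left(1 \right)} - 23\right) \left(-5\right)} = - \frac{1850}{\left(\frac{3 \sqrt{1}}{7} - 23\right) \left(-5\right)} = - \frac{1850}{\left(\frac{3}{7} \cdot 1 - 23\right) \left(-5\right)} = - \frac{1850}{\left(\frac{3}{7} - 23\right) \left(-5\right)} = - \frac{1850}{\left(- \frac{158}{7}\right) \left(-5\right)} = - \frac{1850}{\frac{790}{7}} = \left(-1850\right) \frac{7}{790} = - \frac{1295}{79}$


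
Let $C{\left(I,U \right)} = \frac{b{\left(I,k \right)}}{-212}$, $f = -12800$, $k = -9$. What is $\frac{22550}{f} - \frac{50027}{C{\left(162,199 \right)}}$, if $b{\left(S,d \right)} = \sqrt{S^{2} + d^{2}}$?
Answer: $- \frac{451}{256} + \frac{10605724 \sqrt{13}}{585} \approx 65365.0$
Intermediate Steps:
$C{\left(I,U \right)} = - \frac{\sqrt{81 + I^{2}}}{212}$ ($C{\left(I,U \right)} = \frac{\sqrt{I^{2} + \left(-9\right)^{2}}}{-212} = \sqrt{I^{2} + 81} \left(- \frac{1}{212}\right) = \sqrt{81 + I^{2}} \left(- \frac{1}{212}\right) = - \frac{\sqrt{81 + I^{2}}}{212}$)
$\frac{22550}{f} - \frac{50027}{C{\left(162,199 \right)}} = \frac{22550}{-12800} - \frac{50027}{\left(- \frac{1}{212}\right) \sqrt{81 + 162^{2}}} = 22550 \left(- \frac{1}{12800}\right) - \frac{50027}{\left(- \frac{1}{212}\right) \sqrt{81 + 26244}} = - \frac{451}{256} - \frac{50027}{\left(- \frac{1}{212}\right) \sqrt{26325}} = - \frac{451}{256} - \frac{50027}{\left(- \frac{1}{212}\right) 45 \sqrt{13}} = - \frac{451}{256} - \frac{50027}{\left(- \frac{45}{212}\right) \sqrt{13}} = - \frac{451}{256} - 50027 \left(- \frac{212 \sqrt{13}}{585}\right) = - \frac{451}{256} + \frac{10605724 \sqrt{13}}{585}$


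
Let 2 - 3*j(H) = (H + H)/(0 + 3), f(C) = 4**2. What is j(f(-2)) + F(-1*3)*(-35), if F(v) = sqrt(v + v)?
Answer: -26/9 - 35*I*sqrt(6) ≈ -2.8889 - 85.732*I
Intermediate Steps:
f(C) = 16
j(H) = 2/3 - 2*H/9 (j(H) = 2/3 - (H + H)/(3*(0 + 3)) = 2/3 - 2*H/(3*3) = 2/3 - 2*H/9)
F(v) = sqrt(2)*sqrt(v) (F(v) = sqrt(2*v) = sqrt(2)*sqrt(v))
j(f(-2)) + F(-1*3)*(-35) = (2/3 - 2/9*16) + (sqrt(2)*sqrt(-1*3))*(-35) = (2/3 - 32/9) + (sqrt(2)*sqrt(-3))*(-35) = -26/9 + (sqrt(2)*(I*sqrt(3)))*(-35) = -26/9 + (I*sqrt(6))*(-35) = -26/9 - 35*I*sqrt(6)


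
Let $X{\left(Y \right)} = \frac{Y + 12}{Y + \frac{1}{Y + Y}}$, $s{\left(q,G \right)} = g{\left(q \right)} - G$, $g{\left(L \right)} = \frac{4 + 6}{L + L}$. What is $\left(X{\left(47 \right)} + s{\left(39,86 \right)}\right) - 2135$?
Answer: $- \frac{127510324}{57447} \approx -2219.6$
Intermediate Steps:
$g{\left(L \right)} = \frac{5}{L}$ ($g{\left(L \right)} = \frac{10}{2 L} = 10 \frac{1}{2 L} = \frac{5}{L}$)
$s{\left(q,G \right)} = - G + \frac{5}{q}$ ($s{\left(q,G \right)} = \frac{5}{q} - G = - G + \frac{5}{q}$)
$X{\left(Y \right)} = \frac{12 + Y}{Y + \frac{1}{2 Y}}$
$\left(X{\left(47 \right)} + s{\left(39,86 \right)}\right) - 2135 = \left(2 \cdot 47 \frac{1}{1 + 2 \cdot 47^{2}} \left(12 + 47\right) + \left(\left(-1\right) 86 + \frac{5}{39}\right)\right) - 2135 = \left(2 \cdot 47 \frac{1}{1 + 2 \cdot 2209} \cdot 59 + \left(-86 + 5 \cdot \frac{1}{39}\right)\right) - 2135 = \left(2 \cdot 47 \frac{1}{1 + 4418} \cdot 59 + \left(-86 + \frac{5}{39}\right)\right) - 2135 = \left(2 \cdot 47 \cdot \frac{1}{4419} \cdot 59 - \frac{3349}{39}\right) - 2135 = \left(\frac{5546}{4419} - \frac{3349}{39}\right) - 2135 = - \frac{4860979}{57447} - 2135 = - \frac{127510324}{57447}$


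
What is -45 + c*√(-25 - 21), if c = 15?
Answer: -45 + 15*I*√46 ≈ -45.0 + 101.73*I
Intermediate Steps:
-45 + c*√(-25 - 21) = -45 + 15*√(-25 - 21) = -45 + 15*√(-46) = -45 + 15*(I*√46) = -45 + 15*I*√46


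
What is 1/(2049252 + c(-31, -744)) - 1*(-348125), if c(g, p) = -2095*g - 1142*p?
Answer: 1031788540626/2963845 ≈ 3.4813e+5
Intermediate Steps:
1/(2049252 + c(-31, -744)) - 1*(-348125) = 1/(2049252 + (-2095*(-31) - 1142*(-744))) - 1*(-348125) = 1/(2049252 + (64945 + 849648)) + 348125 = 1/(2049252 + 914593) + 348125 = 1/2963845 + 348125 = 1031788540626/2963845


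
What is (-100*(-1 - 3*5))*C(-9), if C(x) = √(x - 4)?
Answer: 1600*I*√13 ≈ 5768.9*I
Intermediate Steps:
C(x) = √(-4 + x)
(-100*(-1 - 3*5))*C(-9) = (-100*(-1 - 3*5))*√(-4 - 9) = (-100*(-1 - 15))*√(-13) = (-100*(-16))*(I*√13) = 1600*(I*√13) = 1600*I*√13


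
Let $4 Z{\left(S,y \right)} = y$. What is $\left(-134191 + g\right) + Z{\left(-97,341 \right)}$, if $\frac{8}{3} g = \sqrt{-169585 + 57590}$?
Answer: $- \frac{536423}{4} + \frac{3 i \sqrt{111995}}{8} \approx -1.3411 \cdot 10^{5} + 125.5 i$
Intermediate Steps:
$g = \frac{3 i \sqrt{111995}}{8}$ ($g = \frac{3 \sqrt{-169585 + 57590}}{8} = \frac{3 \sqrt{-111995}}{8} = \frac{3 i \sqrt{111995}}{8} \approx 125.5 i$)
$Z{\left(S,y \right)} = \frac{y}{4}$
$\left(-134191 + g\right) + Z{\left(-97,341 \right)} = \left(-134191 + \frac{3 i \sqrt{111995}}{8}\right) + \frac{1}{4} \cdot 341 = \left(-134191 + \frac{3 i \sqrt{111995}}{8}\right) + \frac{341}{4} = - \frac{536423}{4} + \frac{3 i \sqrt{111995}}{8}$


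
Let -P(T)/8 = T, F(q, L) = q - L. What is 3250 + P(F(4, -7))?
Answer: 3162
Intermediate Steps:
P(T) = -8*T
3250 + P(F(4, -7)) = 3250 - 8*(4 - 1*(-7)) = 3250 - 8*(4 + 7) = 3250 - 8*11 = 3250 - 88 = 3162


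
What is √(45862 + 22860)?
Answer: √68722 ≈ 262.15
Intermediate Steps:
√(45862 + 22860) = √68722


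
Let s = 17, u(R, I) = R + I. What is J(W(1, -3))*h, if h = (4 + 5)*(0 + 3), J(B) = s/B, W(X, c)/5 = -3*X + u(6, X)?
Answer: 459/20 ≈ 22.950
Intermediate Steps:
u(R, I) = I + R
W(X, c) = 30 - 10*X (W(X, c) = 5*(-3*X + (X + 6)) = 5*(-3*X + (6 + X)) = 5*(6 - 2*X) = 30 - 10*X)
J(B) = 17/B
h = 27 (h = 9*3 = 27)
J(W(1, -3))*h = (17/(30 - 10*1))*27 = (17/(30 - 10))*27 = (17/20)*27 = 459/20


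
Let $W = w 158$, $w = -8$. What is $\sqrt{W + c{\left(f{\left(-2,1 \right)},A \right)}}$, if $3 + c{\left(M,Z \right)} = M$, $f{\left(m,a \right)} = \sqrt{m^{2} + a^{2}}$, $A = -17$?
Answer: $\sqrt{-1267 + \sqrt{5}} \approx 35.564 i$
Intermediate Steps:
$f{\left(m,a \right)} = \sqrt{a^{2} + m^{2}}$
$c{\left(M,Z \right)} = -3 + M$
$W = -1264$ ($W = \left(-8\right) 158 = -1264$)
$\sqrt{W + c{\left(f{\left(-2,1 \right)},A \right)}} = \sqrt{-1264 - \left(3 - \sqrt{1^{2} + \left(-2\right)^{2}}\right)} = \sqrt{-1264 - \left(3 - \sqrt{1 + 4}\right)} = \sqrt{-1264 - \left(3 - \sqrt{5}\right)} = \sqrt{-1267 + \sqrt{5}}$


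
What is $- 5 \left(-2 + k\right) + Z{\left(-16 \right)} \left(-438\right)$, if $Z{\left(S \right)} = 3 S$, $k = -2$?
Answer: $21044$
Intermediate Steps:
$- 5 \left(-2 + k\right) + Z{\left(-16 \right)} \left(-438\right) = - 5 \left(-2 - 2\right) + 3 \left(-16\right) \left(-438\right) = \left(-5\right) \left(-4\right) - -21024 = 20 + 21024 = 21044$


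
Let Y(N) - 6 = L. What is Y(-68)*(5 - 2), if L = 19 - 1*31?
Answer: -18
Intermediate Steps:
L = -12 (L = 19 - 31 = -12)
Y(N) = -6 (Y(N) = 6 - 12 = -6)
Y(-68)*(5 - 2) = -6*(5 - 2) = -6*3 = -18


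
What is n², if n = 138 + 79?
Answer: 47089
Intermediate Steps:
n = 217
n² = 217² = 47089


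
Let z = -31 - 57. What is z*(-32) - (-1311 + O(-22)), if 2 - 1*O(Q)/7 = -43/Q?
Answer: 90787/22 ≈ 4126.7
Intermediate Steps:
z = -88
O(Q) = 14 + 301/Q (O(Q) = 14 - (-301)/Q = 14 + 301/Q)
z*(-32) - (-1311 + O(-22)) = -88*(-32) - (-1311 + (14 + 301/(-22))) = 2816 - (-1311 + (14 + 301*(-1/22))) = 2816 - (-1311 + (14 - 301/22)) = 2816 - (-1311 + 7/22) = 2816 - 1*(-28835/22) = 2816 + 28835/22 = 90787/22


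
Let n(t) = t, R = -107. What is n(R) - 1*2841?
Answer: -2948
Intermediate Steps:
n(R) - 1*2841 = -107 - 1*2841 = -107 - 2841 = -2948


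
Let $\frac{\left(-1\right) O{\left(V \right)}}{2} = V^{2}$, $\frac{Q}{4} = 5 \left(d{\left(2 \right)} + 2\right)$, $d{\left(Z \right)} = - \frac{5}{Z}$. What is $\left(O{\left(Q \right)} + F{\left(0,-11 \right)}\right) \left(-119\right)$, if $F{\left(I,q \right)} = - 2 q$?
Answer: $21182$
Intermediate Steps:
$Q = -10$ ($Q = 4 \cdot 5 \left(- \frac{5}{2} + 2\right) = 4 \cdot 5 \left(- \frac{1}{2}\right) = 4 \left(- \frac{5}{2}\right) = -10$)
$O{\left(V \right)} = - 2 V^{2}$
$\left(O{\left(Q \right)} + F{\left(0,-11 \right)}\right) \left(-119\right) = \left(- 2 \left(-10\right)^{2} - -22\right) \left(-119\right) = \left(\left(-2\right) 100 + 22\right) \left(-119\right) = \left(-200 + 22\right) \left(-119\right) = \left(-178\right) \left(-119\right) = 21182$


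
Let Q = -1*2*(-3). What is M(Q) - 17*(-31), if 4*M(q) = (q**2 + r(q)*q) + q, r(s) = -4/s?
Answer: 1073/2 ≈ 536.50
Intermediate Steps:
Q = 6 (Q = -2*(-3) = 6)
M(q) = -1 + q/4 + q**2/4 (M(q) = ((q**2 + (-4/q)*q) + q)/4 = ((q**2 - 4) + q)/4 = ((-4 + q**2) + q)/4 = (-4 + q + q**2)/4 = -1 + q/4 + q**2/4)
M(Q) - 17*(-31) = (-1 + (1/4)*6*(1 + 6)) - 17*(-31) = (-1 + (1/4)*6*7) + 527 = (-1 + 21/2) + 527 = 19/2 + 527 = 1073/2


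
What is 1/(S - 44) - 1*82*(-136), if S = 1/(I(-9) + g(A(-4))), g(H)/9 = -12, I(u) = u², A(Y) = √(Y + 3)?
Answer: 13259701/1189 ≈ 11152.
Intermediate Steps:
A(Y) = √(3 + Y)
g(H) = -108 (g(H) = 9*(-12) = -108)
S = -1/27 (S = 1/((-9)² - 108) = 1/(81 - 108) = 1/(-27) = -1/27 ≈ -0.037037)
1/(S - 44) - 1*82*(-136) = 1/(-1/27 - 44) - 1*82*(-136) = 1/(-1189/27) - 82*(-136) = -27/1189 + 11152 = 13259701/1189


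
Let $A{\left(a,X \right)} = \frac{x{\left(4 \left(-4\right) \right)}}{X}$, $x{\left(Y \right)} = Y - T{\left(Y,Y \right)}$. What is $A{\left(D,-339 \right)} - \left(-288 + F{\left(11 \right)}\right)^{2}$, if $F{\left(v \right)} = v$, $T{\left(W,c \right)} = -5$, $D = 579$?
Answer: $- \frac{26011120}{339} \approx -76729.0$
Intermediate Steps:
$x{\left(Y \right)} = 5 + Y$ ($x{\left(Y \right)} = Y - -5 = Y + 5 = 5 + Y$)
$A{\left(a,X \right)} = - \frac{11}{X}$ ($A{\left(a,X \right)} = \frac{5 + 4 \left(-4\right)}{X} = \frac{5 - 16}{X} = - \frac{11}{X}$)
$A{\left(D,-339 \right)} - \left(-288 + F{\left(11 \right)}\right)^{2} = - \frac{11}{-339} - \left(-288 + 11\right)^{2} = \left(-11\right) \left(- \frac{1}{339}\right) - \left(-277\right)^{2} = \frac{11}{339} - 76729 = - \frac{26011120}{339}$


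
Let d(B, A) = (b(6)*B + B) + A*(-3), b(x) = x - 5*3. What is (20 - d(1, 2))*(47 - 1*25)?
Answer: 748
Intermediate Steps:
b(x) = -15 + x (b(x) = x - 15 = -15 + x)
d(B, A) = -8*B - 3*A (d(B, A) = ((-15 + 6)*B + B) + A*(-3) = (-9*B + B) - 3*A = -8*B - 3*A)
(20 - d(1, 2))*(47 - 1*25) = (20 - (-8*1 - 3*2))*(47 - 1*25) = (20 - (-8 - 6))*(47 - 25) = (20 - 1*(-14))*22 = (20 + 14)*22 = 34*22 = 748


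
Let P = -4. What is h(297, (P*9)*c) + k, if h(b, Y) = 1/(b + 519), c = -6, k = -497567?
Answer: -406014671/816 ≈ -4.9757e+5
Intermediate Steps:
h(b, Y) = 1/(519 + b)
h(297, (P*9)*c) + k = 1/(519 + 297) - 497567 = 1/816 - 497567 = -406014671/816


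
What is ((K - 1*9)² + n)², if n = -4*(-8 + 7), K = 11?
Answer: 64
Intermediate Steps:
n = 4 (n = -4*(-1) = 4)
((K - 1*9)² + n)² = ((11 - 1*9)² + 4)² = ((11 - 9)² + 4)² = (2² + 4)² = (4 + 4)² = 8² = 64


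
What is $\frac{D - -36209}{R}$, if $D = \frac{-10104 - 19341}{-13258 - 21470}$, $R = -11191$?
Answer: $- \frac{419165199}{129547016} \approx -3.2356$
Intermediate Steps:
$D = \frac{9815}{11576}$ ($D = - \frac{29445}{-34728} = \left(-29445\right) \left(- \frac{1}{34728}\right) = \frac{9815}{11576} \approx 0.84787$)
$\frac{D - -36209}{R} = \frac{\frac{9815}{11576} - -36209}{-11191} = \left(\frac{9815}{11576} + 36209\right) \left(- \frac{1}{11191}\right) = \frac{419165199}{11576} \left(- \frac{1}{11191}\right) = - \frac{419165199}{129547016}$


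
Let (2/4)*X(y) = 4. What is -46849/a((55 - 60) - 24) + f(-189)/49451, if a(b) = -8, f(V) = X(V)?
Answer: 2316729963/395608 ≈ 5856.1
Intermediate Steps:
X(y) = 8 (X(y) = 2*4 = 8)
f(V) = 8
-46849/a((55 - 60) - 24) + f(-189)/49451 = -46849/(-8) + 8/49451 = -46849*(-⅛) + 8*(1/49451) = 46849/8 + 8/49451 = 2316729963/395608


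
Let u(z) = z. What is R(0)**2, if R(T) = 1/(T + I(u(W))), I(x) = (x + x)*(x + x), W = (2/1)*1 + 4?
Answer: 1/20736 ≈ 4.8225e-5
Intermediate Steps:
W = 6 (W = (2*1)*1 + 4 = 2*1 + 4 = 2 + 4 = 6)
I(x) = 4*x**2 (I(x) = (2*x)*(2*x) = 4*x**2)
R(T) = 1/(144 + T) (R(T) = 1/(T + 4*6**2) = 1/(T + 4*36) = 1/(T + 144) = 1/(144 + T))
R(0)**2 = (1/(144 + 0))**2 = (1/144)**2 = 1/20736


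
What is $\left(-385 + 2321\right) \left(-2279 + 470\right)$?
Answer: $-3502224$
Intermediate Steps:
$\left(-385 + 2321\right) \left(-2279 + 470\right) = 1936 \left(-1809\right) = -3502224$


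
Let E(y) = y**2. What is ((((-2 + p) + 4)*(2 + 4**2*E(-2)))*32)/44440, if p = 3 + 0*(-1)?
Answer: 24/101 ≈ 0.23762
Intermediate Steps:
p = 3 (p = 3 + 0 = 3)
((((-2 + p) + 4)*(2 + 4**2*E(-2)))*32)/44440 = ((((-2 + 3) + 4)*(2 + 4**2*(-2)**2))*32)/44440 = (((1 + 4)*(2 + 16*4))*32)*(1/44440) = ((5*(2 + 64))*32)*(1/44440) = ((5*66)*32)*(1/44440) = (330*32)*(1/44440) = 10560*(1/44440) = 24/101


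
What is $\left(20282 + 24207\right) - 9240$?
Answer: $35249$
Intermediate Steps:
$\left(20282 + 24207\right) - 9240 = 44489 - 9240 = 35249$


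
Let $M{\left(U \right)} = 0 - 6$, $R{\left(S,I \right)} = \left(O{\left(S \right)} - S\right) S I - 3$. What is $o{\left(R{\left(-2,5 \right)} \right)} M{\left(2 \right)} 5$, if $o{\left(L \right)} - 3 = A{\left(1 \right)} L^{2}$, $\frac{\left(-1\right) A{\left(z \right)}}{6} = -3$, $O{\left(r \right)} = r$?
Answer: $-4950$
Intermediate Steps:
$A{\left(z \right)} = 18$ ($A{\left(z \right)} = \left(-6\right) \left(-3\right) = 18$)
$R{\left(S,I \right)} = -3$ ($R{\left(S,I \right)} = \left(S - S\right) S I - 3 = 0 S I - 3 = 0 I - 3 = 0 - 3 = -3$)
$o{\left(L \right)} = 3 + 18 L^{2}$
$M{\left(U \right)} = -6$ ($M{\left(U \right)} = 0 - 6 = -6$)
$o{\left(R{\left(-2,5 \right)} \right)} M{\left(2 \right)} 5 = \left(3 + 18 \left(-3\right)^{2}\right) \left(-6\right) 5 = \left(3 + 18 \cdot 9\right) \left(-6\right) 5 = \left(3 + 162\right) \left(-6\right) 5 = 165 \left(-6\right) 5 = \left(-990\right) 5 = -4950$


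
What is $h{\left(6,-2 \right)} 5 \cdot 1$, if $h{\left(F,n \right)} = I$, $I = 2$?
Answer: $10$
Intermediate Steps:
$h{\left(F,n \right)} = 2$
$h{\left(6,-2 \right)} 5 \cdot 1 = 2 \cdot 5 \cdot 1 = 10 \cdot 1 = 10$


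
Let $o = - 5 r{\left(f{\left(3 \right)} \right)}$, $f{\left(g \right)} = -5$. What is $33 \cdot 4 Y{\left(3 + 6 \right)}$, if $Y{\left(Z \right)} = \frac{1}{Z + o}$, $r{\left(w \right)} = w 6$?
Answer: $\frac{44}{53} \approx 0.83019$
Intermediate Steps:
$r{\left(w \right)} = 6 w$
$o = 150$ ($o = - 5 \cdot 6 \left(-5\right) = \left(-5\right) \left(-30\right) = 150$)
$Y{\left(Z \right)} = \frac{1}{150 + Z}$ ($Y{\left(Z \right)} = \frac{1}{Z + 150} = \frac{1}{150 + Z}$)
$33 \cdot 4 Y{\left(3 + 6 \right)} = \frac{33 \cdot 4}{150 + \left(3 + 6\right)} = \frac{132}{150 + 9} = \frac{132}{159} = 132 \cdot \frac{1}{159} = \frac{44}{53}$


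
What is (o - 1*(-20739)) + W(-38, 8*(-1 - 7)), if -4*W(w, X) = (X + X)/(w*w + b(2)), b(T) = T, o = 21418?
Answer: 30479527/723 ≈ 42157.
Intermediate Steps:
W(w, X) = -X/(2*(2 + w²)) (W(w, X) = -(X + X)/(4*(w*w + 2)) = -2*X/(4*(w² + 2)) = -2*X/(4*(2 + w²)) = -X/(2*(2 + w²)))
(o - 1*(-20739)) + W(-38, 8*(-1 - 7)) = (21418 - 1*(-20739)) - 8*(-1 - 7)/(4 + 2*(-38)²) = (21418 + 20739) - 8*(-8)/(4 + 2*1444) = 42157 - 1*(-64)/(4 + 2888) = 42157 - 1*(-64)/2892 = 42157 - 1*(-64)*1/2892 = 42157 + 16/723 = 30479527/723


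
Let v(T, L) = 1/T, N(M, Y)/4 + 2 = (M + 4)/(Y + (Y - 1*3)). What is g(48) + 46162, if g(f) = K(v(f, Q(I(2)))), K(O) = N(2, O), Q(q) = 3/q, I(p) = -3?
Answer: 3276358/71 ≈ 46146.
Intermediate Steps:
N(M, Y) = -8 + 4*(4 + M)/(-3 + 2*Y) (N(M, Y) = -8 + 4*((M + 4)/(Y + (Y - 1*3))) = -8 + 4*((4 + M)/(Y + (Y - 3))) = -8 + 4*((4 + M)/(Y + (-3 + Y))) = -8 + 4*((4 + M)/(-3 + 2*Y)) = -8 + 4*(4 + M)/(-3 + 2*Y))
K(O) = 4*(12 - 4*O)/(-3 + 2*O) (K(O) = 4*(10 + 2 - 4*O)/(-3 + 2*O) = 4*(12 - 4*O)/(-3 + 2*O))
g(f) = 16*(3 - 1/f)/(-3 + 2/f)
g(48) + 46162 = 16*(1 - 3*48)/(-2 + 3*48) + 46162 = 16*(1 - 144)/(-2 + 144) + 46162 = 16*(-143)/142 + 46162 = 16*(1/142)*(-143) + 46162 = -1144/71 + 46162 = 3276358/71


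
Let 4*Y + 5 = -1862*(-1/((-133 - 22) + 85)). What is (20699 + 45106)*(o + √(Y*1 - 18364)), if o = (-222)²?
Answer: 3243133620 + 13161*I*√1837190/2 ≈ 3.2431e+9 + 8.9194e+6*I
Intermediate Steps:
Y = -79/10 (Y = -5/4 + (-1862*(-1/((-133 - 22) + 85)))/4 = -5/4 + (-1862*(-1/(-155 + 85)))/4 = -5/4 + (-1862/((-70*(-1))))/4 = -5/4 + (-1862/70)/4 = -5/4 + (-1862*1/70)/4 = -5/4 + (¼)*(-133/5) = -5/4 - 133/20 = -79/10 ≈ -7.9000)
o = 49284
(20699 + 45106)*(o + √(Y*1 - 18364)) = (20699 + 45106)*(49284 + √(-79/10*1 - 18364)) = 65805*(49284 + √(-79/10 - 18364)) = 65805*(49284 + √(-183719/10)) = 65805*(49284 + I*√1837190/10) = 3243133620 + 13161*I*√1837190/2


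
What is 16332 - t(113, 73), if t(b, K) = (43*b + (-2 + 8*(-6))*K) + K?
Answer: 15050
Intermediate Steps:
t(b, K) = -49*K + 43*b (t(b, K) = (43*b + (-2 - 48)*K) + K = (43*b - 50*K) + K = (-50*K + 43*b) + K = -49*K + 43*b)
16332 - t(113, 73) = 16332 - (-49*73 + 43*113) = 16332 - (-3577 + 4859) = 16332 - 1*1282 = 16332 - 1282 = 15050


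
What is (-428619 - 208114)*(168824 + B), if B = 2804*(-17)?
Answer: -77144023348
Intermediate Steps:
B = -47668
(-428619 - 208114)*(168824 + B) = (-428619 - 208114)*(168824 - 47668) = -636733*121156 = -77144023348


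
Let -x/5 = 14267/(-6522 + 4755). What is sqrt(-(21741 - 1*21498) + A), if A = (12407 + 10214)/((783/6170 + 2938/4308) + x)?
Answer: 2*sqrt(55260782289309783147053)/26862521989 ≈ 17.502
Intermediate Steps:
x = 71335/1767 (x = -71335/(-6522 + 4755) = -71335/(-1767) = -71335*(-1)/1767 = -5*(-14267/1767) = 71335/1767 ≈ 40.371)
A = 14756274024035/26862521989 (A = (12407 + 10214)/((783/6170 + 2938/4308) + 71335/1767) = 22621/((783*(1/6170) + 2938*(1/4308)) + 71335/1767) = 22621/((783/6170 + 1469/2154) + 71335/1767) = 22621/(2687578/3322545 + 71335/1767) = 22621/(26862521989/652326335) = 22621*(652326335/26862521989) = 14756274024035/26862521989 ≈ 549.33)
sqrt(-(21741 - 1*21498) + A) = sqrt(-(21741 - 1*21498) + 14756274024035/26862521989) = sqrt(-(21741 - 21498) + 14756274024035/26862521989) = sqrt(-1*243 + 14756274024035/26862521989) = sqrt(-243 + 14756274024035/26862521989) = sqrt(8228681180708/26862521989) = 2*sqrt(55260782289309783147053)/26862521989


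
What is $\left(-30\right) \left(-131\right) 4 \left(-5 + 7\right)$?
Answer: $31440$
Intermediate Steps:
$\left(-30\right) \left(-131\right) 4 \left(-5 + 7\right) = 3930 \cdot 4 \cdot 2 = 3930 \cdot 8 = 31440$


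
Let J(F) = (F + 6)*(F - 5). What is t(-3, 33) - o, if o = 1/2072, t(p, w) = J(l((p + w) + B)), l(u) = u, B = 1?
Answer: 1993263/2072 ≈ 962.00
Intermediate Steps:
J(F) = (-5 + F)*(6 + F) (J(F) = (6 + F)*(-5 + F) = (-5 + F)*(6 + F))
t(p, w) = -29 + p + w + (1 + p + w)² (t(p, w) = -30 + ((p + w) + 1) + ((p + w) + 1)² = -30 + (1 + p + w) + (1 + p + w)² = -29 + p + w + (1 + p + w)²)
o = 1/2072 ≈ 0.00048263
t(-3, 33) - o = (-29 - 3 + 33 + (1 - 3 + 33)²) - 1*1/2072 = (-29 - 3 + 33 + 31²) - 1/2072 = (-29 - 3 + 33 + 961) - 1/2072 = 962 - 1/2072 = 1993263/2072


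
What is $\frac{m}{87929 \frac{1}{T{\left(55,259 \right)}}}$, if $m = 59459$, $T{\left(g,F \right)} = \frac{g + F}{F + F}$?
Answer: $\frac{252299}{615503} \approx 0.40991$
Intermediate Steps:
$T{\left(g,F \right)} = \frac{F + g}{2 F}$
$\frac{m}{87929 \frac{1}{T{\left(55,259 \right)}}} = \frac{59459}{87929 \frac{1}{\frac{1}{2} \cdot \frac{1}{259} \left(259 + 55\right)}} = \frac{59459}{87929 \frac{1}{\frac{1}{2} \cdot \frac{1}{259} \cdot 314}} = \frac{59459}{87929 \frac{1}{\frac{157}{259}}} = \frac{59459}{87929 \cdot \frac{259}{157}} = \frac{59459}{\frac{22773611}{157}} = 59459 \cdot \frac{157}{22773611} = \frac{252299}{615503}$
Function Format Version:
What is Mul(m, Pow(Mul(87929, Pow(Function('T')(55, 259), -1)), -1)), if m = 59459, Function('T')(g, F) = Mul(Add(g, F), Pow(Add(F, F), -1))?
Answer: Rational(252299, 615503) ≈ 0.40991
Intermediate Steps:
Function('T')(g, F) = Mul(Rational(1, 2), Pow(F, -1), Add(F, g)) (Function('T')(g, F) = Mul(Add(F, g), Pow(Mul(2, F), -1)) = Mul(Add(F, g), Mul(Rational(1, 2), Pow(F, -1))) = Mul(Rational(1, 2), Pow(F, -1), Add(F, g)))
Mul(m, Pow(Mul(87929, Pow(Function('T')(55, 259), -1)), -1)) = Mul(59459, Pow(Mul(87929, Pow(Mul(Rational(1, 2), Pow(259, -1), Add(259, 55)), -1)), -1)) = Mul(59459, Pow(Mul(87929, Pow(Mul(Rational(1, 2), Rational(1, 259), 314), -1)), -1)) = Mul(59459, Pow(Mul(87929, Pow(Rational(157, 259), -1)), -1)) = Mul(59459, Pow(Mul(87929, Rational(259, 157)), -1)) = Mul(59459, Pow(Rational(22773611, 157), -1)) = Mul(59459, Rational(157, 22773611)) = Rational(252299, 615503)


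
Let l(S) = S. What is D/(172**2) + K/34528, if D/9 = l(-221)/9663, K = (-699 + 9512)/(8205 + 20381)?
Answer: 11587424533/5878309498589632 ≈ 1.9712e-6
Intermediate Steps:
K = 8813/28586 ≈ 0.30830
D = -663/3221 (D = 9*(-221/9663) = -663/3221 ≈ -0.20584)
D/(172**2) + K/34528 = -663/(3221*(172**2)) + (8813/28586)/34528 = -663/3221/29584 + (8813/28586)*(1/34528) = -663/3221*1/29584 + 8813/987017408 = -663/95290064 + 8813/987017408 = 11587424533/5878309498589632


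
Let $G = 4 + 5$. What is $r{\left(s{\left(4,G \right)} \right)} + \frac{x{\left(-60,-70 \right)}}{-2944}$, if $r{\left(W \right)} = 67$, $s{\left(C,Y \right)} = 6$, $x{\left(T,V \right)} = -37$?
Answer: $\frac{197285}{2944} \approx 67.013$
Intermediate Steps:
$G = 9$
$r{\left(s{\left(4,G \right)} \right)} + \frac{x{\left(-60,-70 \right)}}{-2944} = 67 - \frac{37}{-2944} = 67 - - \frac{37}{2944} = 67 + \frac{37}{2944} = \frac{197285}{2944}$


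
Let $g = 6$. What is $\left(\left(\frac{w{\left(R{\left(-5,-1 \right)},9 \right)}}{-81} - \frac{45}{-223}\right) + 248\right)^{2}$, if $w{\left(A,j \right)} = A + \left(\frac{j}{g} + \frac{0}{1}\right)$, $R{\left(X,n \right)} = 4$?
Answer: $\frac{80354819887225}{1305087876} \approx 61570.0$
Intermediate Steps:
$w{\left(A,j \right)} = A + \frac{j}{6}$ ($w{\left(A,j \right)} = A + \left(\frac{j}{6} + \frac{0}{1}\right) = A + \left(j \frac{1}{6} + 0 \cdot 1\right) = A + \left(\frac{j}{6} + 0\right) = A + \frac{j}{6}$)
$\left(\left(\frac{w{\left(R{\left(-5,-1 \right)},9 \right)}}{-81} - \frac{45}{-223}\right) + 248\right)^{2} = \left(\left(\frac{4 + \frac{1}{6} \cdot 9}{-81} - \frac{45}{-223}\right) + 248\right)^{2} = \left(\left(\left(4 + \frac{3}{2}\right) \left(- \frac{1}{81}\right) - - \frac{45}{223}\right) + 248\right)^{2} = \left(\left(\frac{11}{2} \left(- \frac{1}{81}\right) + \frac{45}{223}\right) + 248\right)^{2} = \left(\left(- \frac{11}{162} + \frac{45}{223}\right) + 248\right)^{2} = \left(\frac{4837}{36126} + 248\right)^{2} = \left(\frac{8964085}{36126}\right)^{2} = \frac{80354819887225}{1305087876}$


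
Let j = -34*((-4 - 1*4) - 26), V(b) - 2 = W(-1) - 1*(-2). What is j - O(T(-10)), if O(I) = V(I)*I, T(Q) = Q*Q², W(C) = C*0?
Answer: 5156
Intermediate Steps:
W(C) = 0
T(Q) = Q³
V(b) = 4 (V(b) = 2 + (0 - 1*(-2)) = 2 + (0 + 2) = 2 + 2 = 4)
j = 1156 (j = -34*((-4 - 4) - 26) = -34*(-8 - 26) = -34*(-34) = 1156)
O(I) = 4*I
j - O(T(-10)) = 1156 - 4*(-10)³ = 1156 - 4*(-1000) = 1156 - 1*(-4000) = 1156 + 4000 = 5156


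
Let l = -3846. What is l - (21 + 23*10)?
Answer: -4097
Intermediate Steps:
l - (21 + 23*10) = -3846 - (21 + 23*10) = -3846 - (21 + 230) = -3846 - 1*251 = -3846 - 251 = -4097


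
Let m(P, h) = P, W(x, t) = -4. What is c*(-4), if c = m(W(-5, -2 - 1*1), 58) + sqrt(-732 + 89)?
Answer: 16 - 4*I*sqrt(643) ≈ 16.0 - 101.43*I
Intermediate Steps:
c = -4 + I*sqrt(643) (c = -4 + sqrt(-732 + 89) = -4 + sqrt(-643) = -4 + I*sqrt(643) ≈ -4.0 + 25.357*I)
c*(-4) = (-4 + I*sqrt(643))*(-4) = 16 - 4*I*sqrt(643)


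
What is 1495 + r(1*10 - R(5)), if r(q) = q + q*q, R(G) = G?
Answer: 1525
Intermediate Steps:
r(q) = q + q**2
1495 + r(1*10 - R(5)) = 1495 + (1*10 - 1*5)*(1 + (1*10 - 1*5)) = 1495 + (10 - 5)*(1 + (10 - 5)) = 1495 + 5*(1 + 5) = 1495 + 5*6 = 1495 + 30 = 1525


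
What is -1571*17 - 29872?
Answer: -56579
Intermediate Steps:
-1571*17 - 29872 = -26707 - 29872 = -56579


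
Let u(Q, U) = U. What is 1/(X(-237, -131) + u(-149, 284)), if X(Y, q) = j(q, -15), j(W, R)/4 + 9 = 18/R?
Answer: 5/1216 ≈ 0.0041118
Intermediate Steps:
j(W, R) = -36 + 72/R (j(W, R) = -36 + 4*(18/R) = -36 + 72/R)
X(Y, q) = -204/5 (X(Y, q) = -36 + 72/(-15) = -36 + 72*(-1/15) = -36 - 24/5 = -204/5)
1/(X(-237, -131) + u(-149, 284)) = 1/(-204/5 + 284) = 1/(1216/5) = 5/1216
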